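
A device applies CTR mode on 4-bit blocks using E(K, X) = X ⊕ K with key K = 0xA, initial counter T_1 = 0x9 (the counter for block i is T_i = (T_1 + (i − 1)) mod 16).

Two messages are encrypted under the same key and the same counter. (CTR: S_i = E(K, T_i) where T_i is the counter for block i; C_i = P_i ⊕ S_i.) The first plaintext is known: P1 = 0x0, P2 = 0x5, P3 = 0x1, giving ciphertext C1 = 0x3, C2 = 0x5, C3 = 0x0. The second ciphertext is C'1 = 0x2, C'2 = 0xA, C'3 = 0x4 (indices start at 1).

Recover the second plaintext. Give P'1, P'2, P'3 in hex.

In CTR with a reused counter, both messages share the same keystream S_i, so C_i ⊕ C'_i = P_i ⊕ P'_i and thus P'_i = P_i ⊕ C_i ⊕ C'_i.
P'1: 0x0 ⊕ 0x3 ⊕ 0x2 = 0x1.
P'2: 0x5 ⊕ 0x5 ⊕ 0xA = 0xA.
P'3: 0x1 ⊕ 0x0 ⊕ 0x4 = 0x5.

P'1 = 0x1, P'2 = 0xA, P'3 = 0x5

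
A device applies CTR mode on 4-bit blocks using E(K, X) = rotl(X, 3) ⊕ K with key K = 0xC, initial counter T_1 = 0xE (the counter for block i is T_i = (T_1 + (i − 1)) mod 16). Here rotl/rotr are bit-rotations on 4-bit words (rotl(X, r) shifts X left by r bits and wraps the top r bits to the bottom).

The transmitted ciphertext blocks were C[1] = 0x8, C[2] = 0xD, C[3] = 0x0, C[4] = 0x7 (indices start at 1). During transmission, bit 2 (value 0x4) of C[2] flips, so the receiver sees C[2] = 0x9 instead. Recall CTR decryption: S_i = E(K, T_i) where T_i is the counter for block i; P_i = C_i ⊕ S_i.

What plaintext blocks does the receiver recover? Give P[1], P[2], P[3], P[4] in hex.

P[1] = 0x3, P[2] = 0xA, P[3] = 0xC, P[4] = 0x3

Only C[2] changed, to 0x9. In CTR, a change in C_i flips the same bit in P_i only; the keystream is unaffected. Decrypting the received ciphertext:
P[1]: T = 0xE, S = E(K, T) = 0xB; 0x8 ⊕ 0xB = 0x3.
P[2]: T = 0xF, S = E(K, T) = 0x3; 0x9 ⊕ 0x3 = 0xA.
P[3]: T = 0x0, S = E(K, T) = 0xC; 0x0 ⊕ 0xC = 0xC.
P[4]: T = 0x1, S = E(K, T) = 0x4; 0x7 ⊕ 0x4 = 0x3.
Blocks that differ from the original plaintext: P[2].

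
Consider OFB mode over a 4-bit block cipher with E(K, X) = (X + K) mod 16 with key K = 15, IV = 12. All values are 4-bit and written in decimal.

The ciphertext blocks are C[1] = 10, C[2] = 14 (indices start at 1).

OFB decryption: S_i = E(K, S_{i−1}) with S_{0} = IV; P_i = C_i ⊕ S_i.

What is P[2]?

P[1]: S = E(K, 12) = 11; 10 ⊕ 11 = 1.
P[2]: S = E(K, 11) = 10; 14 ⊕ 10 = 4.

P[2] = 4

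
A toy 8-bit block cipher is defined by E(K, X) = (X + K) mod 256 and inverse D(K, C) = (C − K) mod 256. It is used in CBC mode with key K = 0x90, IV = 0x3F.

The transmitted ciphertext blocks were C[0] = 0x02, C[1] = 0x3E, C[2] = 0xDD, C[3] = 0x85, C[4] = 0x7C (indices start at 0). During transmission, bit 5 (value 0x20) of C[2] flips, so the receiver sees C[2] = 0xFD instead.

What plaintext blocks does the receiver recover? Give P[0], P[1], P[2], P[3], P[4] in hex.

P[0] = 0x4D, P[1] = 0xAC, P[2] = 0x53, P[3] = 0x08, P[4] = 0x69

CBC decryption: P_i = D(K, C_i) ⊕ C_{i−1}, with C_{−1} = IV.
Only C[2] changed, to 0xFD. In CBC, a change in C_i garbles P_i and flips the same bit in P_{i+1}. Decrypting the received ciphertext:
P[0]: D(K, 0x02) = 0x72; 0x72 ⊕ 0x3F = 0x4D.
P[1]: D(K, 0x3E) = 0xAE; 0xAE ⊕ 0x02 = 0xAC.
P[2]: D(K, 0xFD) = 0x6D; 0x6D ⊕ 0x3E = 0x53.
P[3]: D(K, 0x85) = 0xF5; 0xF5 ⊕ 0xFD = 0x08.
P[4]: D(K, 0x7C) = 0xEC; 0xEC ⊕ 0x85 = 0x69.
Blocks that differ from the original plaintext: P[2], P[3].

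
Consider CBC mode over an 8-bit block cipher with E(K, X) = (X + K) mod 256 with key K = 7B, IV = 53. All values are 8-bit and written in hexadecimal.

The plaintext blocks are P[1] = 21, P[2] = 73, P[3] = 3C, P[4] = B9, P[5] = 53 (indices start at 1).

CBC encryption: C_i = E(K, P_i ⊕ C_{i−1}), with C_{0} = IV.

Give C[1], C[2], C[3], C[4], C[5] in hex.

C[1]: P[1] ⊕ 53 = 72; E(K, 72) = ED.
C[2]: P[2] ⊕ ED = 9E; E(K, 9E) = 19.
C[3]: P[3] ⊕ 19 = 25; E(K, 25) = A0.
C[4]: P[4] ⊕ A0 = 19; E(K, 19) = 94.
C[5]: P[5] ⊕ 94 = C7; E(K, C7) = 42.

C[1] = ED, C[2] = 19, C[3] = A0, C[4] = 94, C[5] = 42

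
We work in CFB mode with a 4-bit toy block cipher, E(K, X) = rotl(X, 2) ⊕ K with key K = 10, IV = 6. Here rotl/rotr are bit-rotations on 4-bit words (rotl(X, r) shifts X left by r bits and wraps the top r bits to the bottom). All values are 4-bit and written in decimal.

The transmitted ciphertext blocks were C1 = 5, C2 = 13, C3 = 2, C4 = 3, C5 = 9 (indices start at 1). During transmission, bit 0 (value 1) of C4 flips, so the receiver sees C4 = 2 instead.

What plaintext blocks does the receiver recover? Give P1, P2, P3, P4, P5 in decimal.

P1 = 6, P2 = 2, P3 = 15, P4 = 0, P5 = 11

CFB decryption: P_i = C_i ⊕ E(K, C_{i−1}), with C_{0} = IV.
Only C4 changed, to 2. In CFB, a change in C_i flips the same bit in P_i and garbles P_{i+1}. Decrypting the received ciphertext:
P1: E(K, 6) = 3; 5 ⊕ 3 = 6.
P2: E(K, 5) = 15; 13 ⊕ 15 = 2.
P3: E(K, 13) = 13; 2 ⊕ 13 = 15.
P4: E(K, 2) = 2; 2 ⊕ 2 = 0.
P5: E(K, 2) = 2; 9 ⊕ 2 = 11.
Blocks that differ from the original plaintext: P4, P5.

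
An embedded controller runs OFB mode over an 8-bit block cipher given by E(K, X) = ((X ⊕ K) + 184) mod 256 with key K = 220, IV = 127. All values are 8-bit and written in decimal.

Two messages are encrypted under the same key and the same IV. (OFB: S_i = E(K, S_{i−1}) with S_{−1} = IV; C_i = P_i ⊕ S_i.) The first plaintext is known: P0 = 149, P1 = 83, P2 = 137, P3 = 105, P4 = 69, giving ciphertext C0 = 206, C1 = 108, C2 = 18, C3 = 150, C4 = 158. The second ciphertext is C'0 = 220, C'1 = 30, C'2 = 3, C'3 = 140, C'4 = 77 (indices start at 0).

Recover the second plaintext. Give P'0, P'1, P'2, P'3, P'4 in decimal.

P'0 = 135, P'1 = 33, P'2 = 152, P'3 = 115, P'4 = 150

In OFB with a reused IV, both messages share the same keystream S_i, so C_i ⊕ C'_i = P_i ⊕ P'_i and thus P'_i = P_i ⊕ C_i ⊕ C'_i.
P'0: 149 ⊕ 206 ⊕ 220 = 135.
P'1: 83 ⊕ 108 ⊕ 30 = 33.
P'2: 137 ⊕ 18 ⊕ 3 = 152.
P'3: 105 ⊕ 150 ⊕ 140 = 115.
P'4: 69 ⊕ 158 ⊕ 77 = 150.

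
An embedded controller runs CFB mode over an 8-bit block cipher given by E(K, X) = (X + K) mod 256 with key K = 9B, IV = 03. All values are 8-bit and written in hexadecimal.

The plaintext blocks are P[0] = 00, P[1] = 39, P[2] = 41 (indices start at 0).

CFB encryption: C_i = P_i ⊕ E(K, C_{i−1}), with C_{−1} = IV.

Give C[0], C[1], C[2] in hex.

C[0] = 9E, C[1] = 00, C[2] = DA

C[0]: E(K, 03) = 9E; 00 ⊕ 9E = 9E.
C[1]: E(K, 9E) = 39; 39 ⊕ 39 = 00.
C[2]: E(K, 00) = 9B; 41 ⊕ 9B = DA.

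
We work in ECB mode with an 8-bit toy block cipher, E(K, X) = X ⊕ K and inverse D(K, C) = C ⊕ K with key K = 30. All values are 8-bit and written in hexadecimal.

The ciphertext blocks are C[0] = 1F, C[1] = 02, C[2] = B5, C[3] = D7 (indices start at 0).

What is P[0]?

P[0] = 2F

ECB decryption: P_i = D(K, C_i).
P[0]: D(K, 1F) = 2F.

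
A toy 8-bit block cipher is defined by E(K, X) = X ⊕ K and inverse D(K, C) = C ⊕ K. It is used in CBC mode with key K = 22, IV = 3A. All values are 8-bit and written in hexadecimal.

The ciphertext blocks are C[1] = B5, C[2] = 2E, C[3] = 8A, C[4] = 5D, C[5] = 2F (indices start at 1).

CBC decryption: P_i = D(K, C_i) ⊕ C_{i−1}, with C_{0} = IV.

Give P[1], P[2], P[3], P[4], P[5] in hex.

P[1]: D(K, B5) = 97; 97 ⊕ 3A = AD.
P[2]: D(K, 2E) = 0C; 0C ⊕ B5 = B9.
P[3]: D(K, 8A) = A8; A8 ⊕ 2E = 86.
P[4]: D(K, 5D) = 7F; 7F ⊕ 8A = F5.
P[5]: D(K, 2F) = 0D; 0D ⊕ 5D = 50.

P[1] = AD, P[2] = B9, P[3] = 86, P[4] = F5, P[5] = 50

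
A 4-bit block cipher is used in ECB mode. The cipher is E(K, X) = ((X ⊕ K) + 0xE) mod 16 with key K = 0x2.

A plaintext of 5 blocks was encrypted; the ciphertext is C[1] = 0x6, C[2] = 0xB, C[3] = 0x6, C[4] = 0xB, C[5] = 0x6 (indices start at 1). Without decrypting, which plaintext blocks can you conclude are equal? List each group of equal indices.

ECB encrypts each block independently with the same key, so equal ciphertext blocks imply equal plaintext blocks.
C[1] = C[3] = C[5] = 0x6, so P[1] = P[3] = P[5].
C[2] = C[4] = 0xB, so P[2] = P[4].

P[1] = P[3] = P[5]; P[2] = P[4]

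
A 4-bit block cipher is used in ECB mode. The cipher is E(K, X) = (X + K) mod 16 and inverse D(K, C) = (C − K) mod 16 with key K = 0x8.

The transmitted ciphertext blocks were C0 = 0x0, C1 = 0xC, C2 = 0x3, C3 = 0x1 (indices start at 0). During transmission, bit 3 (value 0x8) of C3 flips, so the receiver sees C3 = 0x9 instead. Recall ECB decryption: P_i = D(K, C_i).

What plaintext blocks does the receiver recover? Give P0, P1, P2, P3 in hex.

Only C3 changed, to 0x9. In ECB, a change in C_i affects only P_i. Decrypting the received ciphertext:
P0: D(K, 0x0) = 0x8.
P1: D(K, 0xC) = 0x4.
P2: D(K, 0x3) = 0xB.
P3: D(K, 0x9) = 0x1.
Blocks that differ from the original plaintext: P3.

P0 = 0x8, P1 = 0x4, P2 = 0xB, P3 = 0x1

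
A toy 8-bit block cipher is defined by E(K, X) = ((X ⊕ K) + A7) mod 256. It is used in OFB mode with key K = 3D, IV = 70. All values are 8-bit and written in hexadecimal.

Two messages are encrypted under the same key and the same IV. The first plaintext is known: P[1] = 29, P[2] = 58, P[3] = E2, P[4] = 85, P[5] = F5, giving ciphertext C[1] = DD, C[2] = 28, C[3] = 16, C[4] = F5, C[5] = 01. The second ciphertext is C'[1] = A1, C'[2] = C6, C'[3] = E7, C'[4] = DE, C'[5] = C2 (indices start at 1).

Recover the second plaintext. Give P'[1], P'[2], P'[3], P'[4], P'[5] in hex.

P'[1] = 55, P'[2] = B6, P'[3] = 13, P'[4] = AE, P'[5] = 36

In OFB with a reused IV, both messages share the same keystream S_i, so C_i ⊕ C'_i = P_i ⊕ P'_i and thus P'_i = P_i ⊕ C_i ⊕ C'_i.
P'[1]: 29 ⊕ DD ⊕ A1 = 55.
P'[2]: 58 ⊕ 28 ⊕ C6 = B6.
P'[3]: E2 ⊕ 16 ⊕ E7 = 13.
P'[4]: 85 ⊕ F5 ⊕ DE = AE.
P'[5]: F5 ⊕ 01 ⊕ C2 = 36.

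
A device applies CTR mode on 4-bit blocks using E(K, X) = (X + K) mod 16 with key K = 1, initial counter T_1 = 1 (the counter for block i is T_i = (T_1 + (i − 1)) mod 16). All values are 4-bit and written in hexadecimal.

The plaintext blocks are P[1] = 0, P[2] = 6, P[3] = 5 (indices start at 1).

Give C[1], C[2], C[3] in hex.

C[1] = 2, C[2] = 5, C[3] = 1

CTR encryption: S_i = E(K, T_i) where T_i is the counter for block i; C_i = P_i ⊕ S_i.
C[1]: T = 1, S = E(K, T) = 2; 0 ⊕ 2 = 2.
C[2]: T = 2, S = E(K, T) = 3; 6 ⊕ 3 = 5.
C[3]: T = 3, S = E(K, T) = 4; 5 ⊕ 4 = 1.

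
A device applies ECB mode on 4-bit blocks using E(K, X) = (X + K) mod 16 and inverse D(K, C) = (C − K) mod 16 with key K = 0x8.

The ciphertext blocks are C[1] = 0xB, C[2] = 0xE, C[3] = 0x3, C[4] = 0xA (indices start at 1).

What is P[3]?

P[3] = 0xB

ECB decryption: P_i = D(K, C_i).
P[3]: D(K, 0x3) = 0xB.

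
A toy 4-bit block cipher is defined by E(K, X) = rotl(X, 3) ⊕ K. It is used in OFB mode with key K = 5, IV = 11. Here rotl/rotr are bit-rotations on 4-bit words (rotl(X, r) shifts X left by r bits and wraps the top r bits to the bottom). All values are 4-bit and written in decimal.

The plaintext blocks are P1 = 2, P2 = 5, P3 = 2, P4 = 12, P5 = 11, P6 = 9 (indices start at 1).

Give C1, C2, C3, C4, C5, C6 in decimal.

OFB encryption: S_i = E(K, S_{i−1}) with S_{0} = IV; C_i = P_i ⊕ S_i.
C1: S = E(K, 11) = 8; 2 ⊕ 8 = 10.
C2: S = E(K, 8) = 1; 5 ⊕ 1 = 4.
C3: S = E(K, 1) = 13; 2 ⊕ 13 = 15.
C4: S = E(K, 13) = 11; 12 ⊕ 11 = 7.
C5: S = E(K, 11) = 8; 11 ⊕ 8 = 3.
C6: S = E(K, 8) = 1; 9 ⊕ 1 = 8.

C1 = 10, C2 = 4, C3 = 15, C4 = 7, C5 = 3, C6 = 8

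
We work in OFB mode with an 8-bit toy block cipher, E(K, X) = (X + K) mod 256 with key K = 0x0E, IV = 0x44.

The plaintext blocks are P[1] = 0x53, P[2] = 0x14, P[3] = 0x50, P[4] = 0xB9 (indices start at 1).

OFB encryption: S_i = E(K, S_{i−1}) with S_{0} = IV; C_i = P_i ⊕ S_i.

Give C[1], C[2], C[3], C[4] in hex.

C[1]: S = E(K, 0x44) = 0x52; 0x53 ⊕ 0x52 = 0x01.
C[2]: S = E(K, 0x52) = 0x60; 0x14 ⊕ 0x60 = 0x74.
C[3]: S = E(K, 0x60) = 0x6E; 0x50 ⊕ 0x6E = 0x3E.
C[4]: S = E(K, 0x6E) = 0x7C; 0xB9 ⊕ 0x7C = 0xC5.

C[1] = 0x01, C[2] = 0x74, C[3] = 0x3E, C[4] = 0xC5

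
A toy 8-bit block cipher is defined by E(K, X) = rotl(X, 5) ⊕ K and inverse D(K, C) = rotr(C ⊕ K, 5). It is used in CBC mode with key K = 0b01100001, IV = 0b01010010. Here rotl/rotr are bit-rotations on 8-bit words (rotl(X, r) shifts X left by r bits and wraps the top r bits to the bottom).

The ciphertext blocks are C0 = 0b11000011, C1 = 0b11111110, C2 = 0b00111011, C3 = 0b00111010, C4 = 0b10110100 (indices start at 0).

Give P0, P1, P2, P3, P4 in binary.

P0 = 0b01000111, P1 = 0b00111111, P2 = 0b00101100, P3 = 0b11100001, P4 = 0b10010100

CBC decryption: P_i = D(K, C_i) ⊕ C_{i−1}, with C_{−1} = IV.
P0: D(K, 0b11000011) = 0b00010101; 0b00010101 ⊕ 0b01010010 = 0b01000111.
P1: D(K, 0b11111110) = 0b11111100; 0b11111100 ⊕ 0b11000011 = 0b00111111.
P2: D(K, 0b00111011) = 0b11010010; 0b11010010 ⊕ 0b11111110 = 0b00101100.
P3: D(K, 0b00111010) = 0b11011010; 0b11011010 ⊕ 0b00111011 = 0b11100001.
P4: D(K, 0b10110100) = 0b10101110; 0b10101110 ⊕ 0b00111010 = 0b10010100.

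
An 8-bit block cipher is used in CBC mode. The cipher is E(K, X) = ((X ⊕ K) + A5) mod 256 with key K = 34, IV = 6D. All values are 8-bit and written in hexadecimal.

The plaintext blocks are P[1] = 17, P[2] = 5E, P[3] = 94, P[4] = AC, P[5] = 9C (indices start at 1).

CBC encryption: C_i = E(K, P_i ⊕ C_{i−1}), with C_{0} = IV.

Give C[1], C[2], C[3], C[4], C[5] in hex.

C[1] = F3, C[2] = 3E, C[3] = 43, C[4] = 80, C[5] = CD

C[1]: P[1] ⊕ 6D = 7A; E(K, 7A) = F3.
C[2]: P[2] ⊕ F3 = AD; E(K, AD) = 3E.
C[3]: P[3] ⊕ 3E = AA; E(K, AA) = 43.
C[4]: P[4] ⊕ 43 = EF; E(K, EF) = 80.
C[5]: P[5] ⊕ 80 = 1C; E(K, 1C) = CD.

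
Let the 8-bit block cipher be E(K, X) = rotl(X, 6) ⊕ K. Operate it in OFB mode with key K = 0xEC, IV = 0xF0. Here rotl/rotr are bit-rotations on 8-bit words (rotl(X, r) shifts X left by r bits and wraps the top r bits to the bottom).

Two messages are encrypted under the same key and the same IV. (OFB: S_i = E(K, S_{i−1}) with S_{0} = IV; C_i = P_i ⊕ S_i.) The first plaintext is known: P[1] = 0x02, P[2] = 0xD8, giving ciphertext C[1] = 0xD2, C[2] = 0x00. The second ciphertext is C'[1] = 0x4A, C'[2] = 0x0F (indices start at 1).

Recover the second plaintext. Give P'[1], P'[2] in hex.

P'[1] = 0x9A, P'[2] = 0xD7

In OFB with a reused IV, both messages share the same keystream S_i, so C_i ⊕ C'_i = P_i ⊕ P'_i and thus P'_i = P_i ⊕ C_i ⊕ C'_i.
P'[1]: 0x02 ⊕ 0xD2 ⊕ 0x4A = 0x9A.
P'[2]: 0xD8 ⊕ 0x00 ⊕ 0x0F = 0xD7.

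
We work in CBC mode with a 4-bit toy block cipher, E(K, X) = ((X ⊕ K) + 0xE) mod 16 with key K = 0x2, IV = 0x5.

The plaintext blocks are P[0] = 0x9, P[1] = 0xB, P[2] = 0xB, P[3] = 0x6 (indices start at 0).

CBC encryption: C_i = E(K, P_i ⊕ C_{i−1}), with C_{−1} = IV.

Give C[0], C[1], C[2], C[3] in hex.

C[0] = 0xC, C[1] = 0x3, C[2] = 0x8, C[3] = 0xA

C[0]: P[0] ⊕ 0x5 = 0xC; E(K, 0xC) = 0xC.
C[1]: P[1] ⊕ 0xC = 0x7; E(K, 0x7) = 0x3.
C[2]: P[2] ⊕ 0x3 = 0x8; E(K, 0x8) = 0x8.
C[3]: P[3] ⊕ 0x8 = 0xE; E(K, 0xE) = 0xA.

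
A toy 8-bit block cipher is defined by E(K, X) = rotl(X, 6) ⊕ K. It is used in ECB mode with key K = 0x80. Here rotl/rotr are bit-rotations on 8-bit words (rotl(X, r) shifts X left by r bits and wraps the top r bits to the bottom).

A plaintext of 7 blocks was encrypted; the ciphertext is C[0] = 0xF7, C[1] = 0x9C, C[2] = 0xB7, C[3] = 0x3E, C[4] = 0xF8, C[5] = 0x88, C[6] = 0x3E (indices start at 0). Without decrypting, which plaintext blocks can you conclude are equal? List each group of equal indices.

ECB encrypts each block independently with the same key, so equal ciphertext blocks imply equal plaintext blocks.
C[3] = C[6] = 0x3E, so P[3] = P[6].

P[3] = P[6]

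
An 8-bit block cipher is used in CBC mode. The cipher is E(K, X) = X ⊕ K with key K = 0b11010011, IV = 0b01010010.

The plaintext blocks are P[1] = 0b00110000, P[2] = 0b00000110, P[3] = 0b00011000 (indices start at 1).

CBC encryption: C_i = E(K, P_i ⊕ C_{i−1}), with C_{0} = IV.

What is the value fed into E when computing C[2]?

0b10110111

C[1]: P[1] ⊕ 0b01010010 = 0b01100010; E(K, 0b01100010) = 0b10110001.
C[2]: P[2] ⊕ 0b10110001 = 0b10110111; E(K, 0b10110111) = 0b01100100.
So the input to E for block [2] is 0b10110111.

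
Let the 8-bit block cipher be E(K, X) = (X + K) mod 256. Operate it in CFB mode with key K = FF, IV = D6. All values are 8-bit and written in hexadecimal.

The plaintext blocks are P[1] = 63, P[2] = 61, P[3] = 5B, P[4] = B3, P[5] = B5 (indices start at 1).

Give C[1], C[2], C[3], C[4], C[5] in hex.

C[1] = B6, C[2] = D4, C[3] = 88, C[4] = 34, C[5] = 86

CFB encryption: C_i = P_i ⊕ E(K, C_{i−1}), with C_{0} = IV.
C[1]: E(K, D6) = D5; 63 ⊕ D5 = B6.
C[2]: E(K, B6) = B5; 61 ⊕ B5 = D4.
C[3]: E(K, D4) = D3; 5B ⊕ D3 = 88.
C[4]: E(K, 88) = 87; B3 ⊕ 87 = 34.
C[5]: E(K, 34) = 33; B5 ⊕ 33 = 86.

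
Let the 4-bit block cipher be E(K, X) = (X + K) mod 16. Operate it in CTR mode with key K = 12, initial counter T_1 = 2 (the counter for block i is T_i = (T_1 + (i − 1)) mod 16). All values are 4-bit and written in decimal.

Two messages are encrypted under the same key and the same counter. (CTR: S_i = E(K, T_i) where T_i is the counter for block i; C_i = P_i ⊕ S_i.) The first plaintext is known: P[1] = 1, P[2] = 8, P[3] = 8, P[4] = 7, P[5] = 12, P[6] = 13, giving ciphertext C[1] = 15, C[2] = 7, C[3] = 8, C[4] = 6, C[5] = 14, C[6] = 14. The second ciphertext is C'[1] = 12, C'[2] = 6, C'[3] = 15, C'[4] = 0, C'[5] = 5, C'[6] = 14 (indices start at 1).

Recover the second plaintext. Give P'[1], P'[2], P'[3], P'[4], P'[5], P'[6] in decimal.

P'[1] = 2, P'[2] = 9, P'[3] = 15, P'[4] = 1, P'[5] = 7, P'[6] = 13

In CTR with a reused counter, both messages share the same keystream S_i, so C_i ⊕ C'_i = P_i ⊕ P'_i and thus P'_i = P_i ⊕ C_i ⊕ C'_i.
P'[1]: 1 ⊕ 15 ⊕ 12 = 2.
P'[2]: 8 ⊕ 7 ⊕ 6 = 9.
P'[3]: 8 ⊕ 8 ⊕ 15 = 15.
P'[4]: 7 ⊕ 6 ⊕ 0 = 1.
P'[5]: 12 ⊕ 14 ⊕ 5 = 7.
P'[6]: 13 ⊕ 14 ⊕ 14 = 13.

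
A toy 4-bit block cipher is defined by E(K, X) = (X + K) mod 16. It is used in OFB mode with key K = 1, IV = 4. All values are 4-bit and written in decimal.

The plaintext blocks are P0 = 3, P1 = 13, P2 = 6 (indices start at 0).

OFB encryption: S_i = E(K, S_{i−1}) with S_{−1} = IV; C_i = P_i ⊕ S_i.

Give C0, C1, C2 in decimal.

C0 = 6, C1 = 11, C2 = 1

C0: S = E(K, 4) = 5; 3 ⊕ 5 = 6.
C1: S = E(K, 5) = 6; 13 ⊕ 6 = 11.
C2: S = E(K, 6) = 7; 6 ⊕ 7 = 1.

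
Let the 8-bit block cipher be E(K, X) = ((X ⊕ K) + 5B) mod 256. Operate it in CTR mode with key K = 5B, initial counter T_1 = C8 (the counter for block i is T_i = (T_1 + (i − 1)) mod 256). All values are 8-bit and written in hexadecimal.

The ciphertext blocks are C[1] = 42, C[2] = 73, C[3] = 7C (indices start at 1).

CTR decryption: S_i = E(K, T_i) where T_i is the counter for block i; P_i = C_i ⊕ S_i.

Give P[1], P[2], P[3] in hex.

P[1] = AC, P[2] = 9E, P[3] = 90

P[1]: T = C8, S = E(K, T) = EE; 42 ⊕ EE = AC.
P[2]: T = C9, S = E(K, T) = ED; 73 ⊕ ED = 9E.
P[3]: T = CA, S = E(K, T) = EC; 7C ⊕ EC = 90.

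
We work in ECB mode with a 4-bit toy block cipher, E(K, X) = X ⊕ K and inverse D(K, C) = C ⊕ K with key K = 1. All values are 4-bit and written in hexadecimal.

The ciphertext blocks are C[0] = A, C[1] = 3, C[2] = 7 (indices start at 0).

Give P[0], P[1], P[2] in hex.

ECB decryption: P_i = D(K, C_i).
P[0]: D(K, A) = B.
P[1]: D(K, 3) = 2.
P[2]: D(K, 7) = 6.

P[0] = B, P[1] = 2, P[2] = 6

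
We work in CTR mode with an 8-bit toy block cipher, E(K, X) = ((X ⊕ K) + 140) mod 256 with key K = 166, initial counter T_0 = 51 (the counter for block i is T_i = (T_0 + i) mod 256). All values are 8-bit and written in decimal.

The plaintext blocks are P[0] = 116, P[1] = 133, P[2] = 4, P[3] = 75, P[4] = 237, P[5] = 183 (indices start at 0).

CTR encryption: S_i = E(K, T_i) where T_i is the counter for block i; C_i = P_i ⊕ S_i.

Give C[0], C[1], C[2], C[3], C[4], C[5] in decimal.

C[0]: T = 51, S = E(K, T) = 33; 116 ⊕ 33 = 85.
C[1]: T = 52, S = E(K, T) = 30; 133 ⊕ 30 = 155.
C[2]: T = 53, S = E(K, T) = 31; 4 ⊕ 31 = 27.
C[3]: T = 54, S = E(K, T) = 28; 75 ⊕ 28 = 87.
C[4]: T = 55, S = E(K, T) = 29; 237 ⊕ 29 = 240.
C[5]: T = 56, S = E(K, T) = 42; 183 ⊕ 42 = 157.

C[0] = 85, C[1] = 155, C[2] = 27, C[3] = 87, C[4] = 240, C[5] = 157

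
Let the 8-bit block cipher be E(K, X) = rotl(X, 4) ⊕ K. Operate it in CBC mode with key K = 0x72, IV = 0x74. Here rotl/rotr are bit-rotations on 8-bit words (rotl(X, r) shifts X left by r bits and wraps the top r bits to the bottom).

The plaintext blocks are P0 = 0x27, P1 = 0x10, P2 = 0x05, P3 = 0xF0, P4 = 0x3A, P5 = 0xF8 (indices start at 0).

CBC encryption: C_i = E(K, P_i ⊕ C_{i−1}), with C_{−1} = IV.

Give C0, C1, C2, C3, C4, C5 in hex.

C0: P0 ⊕ 0x74 = 0x53; E(K, 0x53) = 0x47.
C1: P1 ⊕ 0x47 = 0x57; E(K, 0x57) = 0x07.
C2: P2 ⊕ 0x07 = 0x02; E(K, 0x02) = 0x52.
C3: P3 ⊕ 0x52 = 0xA2; E(K, 0xA2) = 0x58.
C4: P4 ⊕ 0x58 = 0x62; E(K, 0x62) = 0x54.
C5: P5 ⊕ 0x54 = 0xAC; E(K, 0xAC) = 0xB8.

C0 = 0x47, C1 = 0x07, C2 = 0x52, C3 = 0x58, C4 = 0x54, C5 = 0xB8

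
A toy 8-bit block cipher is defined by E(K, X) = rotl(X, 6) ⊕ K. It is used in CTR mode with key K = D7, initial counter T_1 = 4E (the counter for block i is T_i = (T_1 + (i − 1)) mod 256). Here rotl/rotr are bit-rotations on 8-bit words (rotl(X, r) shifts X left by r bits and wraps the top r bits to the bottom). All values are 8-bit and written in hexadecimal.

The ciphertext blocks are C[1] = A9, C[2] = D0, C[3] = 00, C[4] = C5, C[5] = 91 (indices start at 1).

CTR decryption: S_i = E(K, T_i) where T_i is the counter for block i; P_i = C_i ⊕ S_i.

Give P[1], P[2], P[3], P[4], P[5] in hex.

P[1] = ED, P[2] = D4, P[3] = C3, P[4] = 46, P[5] = D2

P[1]: T = 4E, S = E(K, T) = 44; A9 ⊕ 44 = ED.
P[2]: T = 4F, S = E(K, T) = 04; D0 ⊕ 04 = D4.
P[3]: T = 50, S = E(K, T) = C3; 00 ⊕ C3 = C3.
P[4]: T = 51, S = E(K, T) = 83; C5 ⊕ 83 = 46.
P[5]: T = 52, S = E(K, T) = 43; 91 ⊕ 43 = D2.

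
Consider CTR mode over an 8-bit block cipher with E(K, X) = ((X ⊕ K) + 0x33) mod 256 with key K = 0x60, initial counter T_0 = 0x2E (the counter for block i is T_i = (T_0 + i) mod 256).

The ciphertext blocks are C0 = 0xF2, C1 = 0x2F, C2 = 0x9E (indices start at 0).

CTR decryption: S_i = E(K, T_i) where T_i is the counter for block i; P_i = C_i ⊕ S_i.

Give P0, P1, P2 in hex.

P0: T = 0x2E, S = E(K, T) = 0x81; 0xF2 ⊕ 0x81 = 0x73.
P1: T = 0x2F, S = E(K, T) = 0x82; 0x2F ⊕ 0x82 = 0xAD.
P2: T = 0x30, S = E(K, T) = 0x83; 0x9E ⊕ 0x83 = 0x1D.

P0 = 0x73, P1 = 0xAD, P2 = 0x1D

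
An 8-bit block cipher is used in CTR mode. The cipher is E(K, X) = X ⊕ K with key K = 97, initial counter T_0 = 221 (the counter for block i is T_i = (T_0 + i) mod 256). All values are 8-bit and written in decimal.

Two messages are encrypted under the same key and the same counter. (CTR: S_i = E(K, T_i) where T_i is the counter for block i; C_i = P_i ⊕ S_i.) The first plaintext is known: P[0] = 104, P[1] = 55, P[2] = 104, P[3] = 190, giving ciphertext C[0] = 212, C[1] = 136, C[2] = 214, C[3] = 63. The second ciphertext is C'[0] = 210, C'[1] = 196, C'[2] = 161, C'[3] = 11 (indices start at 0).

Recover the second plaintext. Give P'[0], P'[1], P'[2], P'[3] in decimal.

In CTR with a reused counter, both messages share the same keystream S_i, so C_i ⊕ C'_i = P_i ⊕ P'_i and thus P'_i = P_i ⊕ C_i ⊕ C'_i.
P'[0]: 104 ⊕ 212 ⊕ 210 = 110.
P'[1]: 55 ⊕ 136 ⊕ 196 = 123.
P'[2]: 104 ⊕ 214 ⊕ 161 = 31.
P'[3]: 190 ⊕ 63 ⊕ 11 = 138.

P'[0] = 110, P'[1] = 123, P'[2] = 31, P'[3] = 138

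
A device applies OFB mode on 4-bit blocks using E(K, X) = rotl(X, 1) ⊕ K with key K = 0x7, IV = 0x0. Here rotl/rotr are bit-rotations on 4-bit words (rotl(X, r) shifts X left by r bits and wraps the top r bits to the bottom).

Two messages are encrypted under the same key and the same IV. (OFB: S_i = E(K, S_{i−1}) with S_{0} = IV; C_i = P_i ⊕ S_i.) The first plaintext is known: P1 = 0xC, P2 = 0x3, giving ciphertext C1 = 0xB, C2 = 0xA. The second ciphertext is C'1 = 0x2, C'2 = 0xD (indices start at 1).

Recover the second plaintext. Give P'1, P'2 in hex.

P'1 = 0x5, P'2 = 0x4

In OFB with a reused IV, both messages share the same keystream S_i, so C_i ⊕ C'_i = P_i ⊕ P'_i and thus P'_i = P_i ⊕ C_i ⊕ C'_i.
P'1: 0xC ⊕ 0xB ⊕ 0x2 = 0x5.
P'2: 0x3 ⊕ 0xA ⊕ 0xD = 0x4.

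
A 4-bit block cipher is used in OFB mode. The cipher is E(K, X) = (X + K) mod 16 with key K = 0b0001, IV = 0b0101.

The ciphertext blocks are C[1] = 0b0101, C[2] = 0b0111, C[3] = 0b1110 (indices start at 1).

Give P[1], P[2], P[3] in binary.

P[1] = 0b0011, P[2] = 0b0000, P[3] = 0b0110

OFB decryption: S_i = E(K, S_{i−1}) with S_{0} = IV; P_i = C_i ⊕ S_i.
P[1]: S = E(K, 0b0101) = 0b0110; 0b0101 ⊕ 0b0110 = 0b0011.
P[2]: S = E(K, 0b0110) = 0b0111; 0b0111 ⊕ 0b0111 = 0b0000.
P[3]: S = E(K, 0b0111) = 0b1000; 0b1110 ⊕ 0b1000 = 0b0110.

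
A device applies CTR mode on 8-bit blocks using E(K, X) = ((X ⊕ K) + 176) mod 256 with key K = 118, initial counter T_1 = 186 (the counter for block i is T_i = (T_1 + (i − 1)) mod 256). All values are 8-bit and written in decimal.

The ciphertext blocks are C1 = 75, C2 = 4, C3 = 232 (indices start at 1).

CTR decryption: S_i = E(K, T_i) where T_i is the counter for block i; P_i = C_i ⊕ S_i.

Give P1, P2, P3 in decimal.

P1: T = 186, S = E(K, T) = 124; 75 ⊕ 124 = 55.
P2: T = 187, S = E(K, T) = 125; 4 ⊕ 125 = 121.
P3: T = 188, S = E(K, T) = 122; 232 ⊕ 122 = 146.

P1 = 55, P2 = 121, P3 = 146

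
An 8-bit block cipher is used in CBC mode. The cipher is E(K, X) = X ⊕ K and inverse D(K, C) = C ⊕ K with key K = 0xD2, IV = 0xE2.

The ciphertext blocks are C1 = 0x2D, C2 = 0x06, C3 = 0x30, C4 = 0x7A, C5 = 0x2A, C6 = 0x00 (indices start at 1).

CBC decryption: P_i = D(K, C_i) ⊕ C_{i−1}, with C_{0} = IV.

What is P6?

P6 = 0xF8

P6: D(K, 0x00) = 0xD2; 0xD2 ⊕ 0x2A = 0xF8.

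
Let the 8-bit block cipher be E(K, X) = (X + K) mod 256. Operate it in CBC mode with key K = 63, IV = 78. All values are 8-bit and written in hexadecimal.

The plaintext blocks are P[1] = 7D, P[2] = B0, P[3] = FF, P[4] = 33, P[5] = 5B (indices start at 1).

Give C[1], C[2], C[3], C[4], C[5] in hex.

C[1] = 68, C[2] = 3B, C[3] = 27, C[4] = 77, C[5] = 8F

CBC encryption: C_i = E(K, P_i ⊕ C_{i−1}), with C_{0} = IV.
C[1]: P[1] ⊕ 78 = 05; E(K, 05) = 68.
C[2]: P[2] ⊕ 68 = D8; E(K, D8) = 3B.
C[3]: P[3] ⊕ 3B = C4; E(K, C4) = 27.
C[4]: P[4] ⊕ 27 = 14; E(K, 14) = 77.
C[5]: P[5] ⊕ 77 = 2C; E(K, 2C) = 8F.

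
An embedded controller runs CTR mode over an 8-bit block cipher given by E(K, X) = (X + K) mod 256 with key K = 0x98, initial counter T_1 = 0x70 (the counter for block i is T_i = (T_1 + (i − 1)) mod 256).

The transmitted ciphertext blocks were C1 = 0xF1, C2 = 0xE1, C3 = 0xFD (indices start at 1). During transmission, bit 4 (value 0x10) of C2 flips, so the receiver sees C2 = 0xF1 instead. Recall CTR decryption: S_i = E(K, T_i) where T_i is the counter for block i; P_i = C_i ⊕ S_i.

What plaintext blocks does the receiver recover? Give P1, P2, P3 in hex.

Only C2 changed, to 0xF1. In CTR, a change in C_i flips the same bit in P_i only; the keystream is unaffected. Decrypting the received ciphertext:
P1: T = 0x70, S = E(K, T) = 0x08; 0xF1 ⊕ 0x08 = 0xF9.
P2: T = 0x71, S = E(K, T) = 0x09; 0xF1 ⊕ 0x09 = 0xF8.
P3: T = 0x72, S = E(K, T) = 0x0A; 0xFD ⊕ 0x0A = 0xF7.
Blocks that differ from the original plaintext: P2.

P1 = 0xF9, P2 = 0xF8, P3 = 0xF7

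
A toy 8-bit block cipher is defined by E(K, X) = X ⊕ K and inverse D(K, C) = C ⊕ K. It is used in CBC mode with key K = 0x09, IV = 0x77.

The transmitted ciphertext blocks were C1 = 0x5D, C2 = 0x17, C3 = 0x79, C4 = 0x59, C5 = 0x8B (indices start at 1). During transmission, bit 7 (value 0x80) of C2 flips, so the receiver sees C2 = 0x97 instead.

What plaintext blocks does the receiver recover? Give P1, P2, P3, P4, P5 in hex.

P1 = 0x23, P2 = 0xC3, P3 = 0xE7, P4 = 0x29, P5 = 0xDB

CBC decryption: P_i = D(K, C_i) ⊕ C_{i−1}, with C_{0} = IV.
Only C2 changed, to 0x97. In CBC, a change in C_i garbles P_i and flips the same bit in P_{i+1}. Decrypting the received ciphertext:
P1: D(K, 0x5D) = 0x54; 0x54 ⊕ 0x77 = 0x23.
P2: D(K, 0x97) = 0x9E; 0x9E ⊕ 0x5D = 0xC3.
P3: D(K, 0x79) = 0x70; 0x70 ⊕ 0x97 = 0xE7.
P4: D(K, 0x59) = 0x50; 0x50 ⊕ 0x79 = 0x29.
P5: D(K, 0x8B) = 0x82; 0x82 ⊕ 0x59 = 0xDB.
Blocks that differ from the original plaintext: P2, P3.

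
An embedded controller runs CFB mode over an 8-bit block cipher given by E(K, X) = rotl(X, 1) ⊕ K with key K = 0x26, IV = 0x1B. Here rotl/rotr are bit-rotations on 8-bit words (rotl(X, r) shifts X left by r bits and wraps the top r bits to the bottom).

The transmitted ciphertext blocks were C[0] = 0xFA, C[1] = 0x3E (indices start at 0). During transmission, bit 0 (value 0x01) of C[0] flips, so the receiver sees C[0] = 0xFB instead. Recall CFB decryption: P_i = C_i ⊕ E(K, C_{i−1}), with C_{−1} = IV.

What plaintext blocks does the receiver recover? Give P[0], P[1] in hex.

P[0] = 0xEB, P[1] = 0xEF

Only C[0] changed, to 0xFB. In CFB, a change in C_i flips the same bit in P_i and garbles P_{i+1}. Decrypting the received ciphertext:
P[0]: E(K, 0x1B) = 0x10; 0xFB ⊕ 0x10 = 0xEB.
P[1]: E(K, 0xFB) = 0xD1; 0x3E ⊕ 0xD1 = 0xEF.
Blocks that differ from the original plaintext: P[0], P[1].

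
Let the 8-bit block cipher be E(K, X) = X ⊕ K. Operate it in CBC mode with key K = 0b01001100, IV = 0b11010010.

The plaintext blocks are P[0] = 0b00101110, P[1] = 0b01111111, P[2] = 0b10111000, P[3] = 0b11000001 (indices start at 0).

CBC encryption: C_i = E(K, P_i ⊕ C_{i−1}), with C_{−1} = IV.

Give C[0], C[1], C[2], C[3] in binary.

C[0]: P[0] ⊕ 0b11010010 = 0b11111100; E(K, 0b11111100) = 0b10110000.
C[1]: P[1] ⊕ 0b10110000 = 0b11001111; E(K, 0b11001111) = 0b10000011.
C[2]: P[2] ⊕ 0b10000011 = 0b00111011; E(K, 0b00111011) = 0b01110111.
C[3]: P[3] ⊕ 0b01110111 = 0b10110110; E(K, 0b10110110) = 0b11111010.

C[0] = 0b10110000, C[1] = 0b10000011, C[2] = 0b01110111, C[3] = 0b11111010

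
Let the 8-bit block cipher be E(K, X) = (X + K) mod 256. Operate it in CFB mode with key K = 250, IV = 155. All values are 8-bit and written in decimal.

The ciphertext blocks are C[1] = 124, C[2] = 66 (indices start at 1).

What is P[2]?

CFB decryption: P_i = C_i ⊕ E(K, C_{i−1}), with C_{0} = IV.
P[2]: E(K, 124) = 118; 66 ⊕ 118 = 52.

P[2] = 52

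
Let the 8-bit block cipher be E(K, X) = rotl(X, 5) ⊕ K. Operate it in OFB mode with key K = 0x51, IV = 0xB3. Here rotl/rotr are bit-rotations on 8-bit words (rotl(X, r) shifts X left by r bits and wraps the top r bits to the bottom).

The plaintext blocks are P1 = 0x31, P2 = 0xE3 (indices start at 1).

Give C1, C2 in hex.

C1 = 0x16, C2 = 0x56

OFB encryption: S_i = E(K, S_{i−1}) with S_{0} = IV; C_i = P_i ⊕ S_i.
C1: S = E(K, 0xB3) = 0x27; 0x31 ⊕ 0x27 = 0x16.
C2: S = E(K, 0x27) = 0xB5; 0xE3 ⊕ 0xB5 = 0x56.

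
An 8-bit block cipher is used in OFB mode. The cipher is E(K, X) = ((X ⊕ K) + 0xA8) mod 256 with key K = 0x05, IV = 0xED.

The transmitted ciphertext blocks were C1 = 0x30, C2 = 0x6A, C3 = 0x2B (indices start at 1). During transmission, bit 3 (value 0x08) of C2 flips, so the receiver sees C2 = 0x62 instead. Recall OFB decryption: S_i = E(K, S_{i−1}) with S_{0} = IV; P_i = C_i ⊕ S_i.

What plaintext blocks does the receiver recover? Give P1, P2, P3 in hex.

Only C2 changed, to 0x62. In OFB, a change in C_i flips the same bit in P_i only; the keystream is unaffected. Decrypting the received ciphertext:
P1: S = E(K, 0xED) = 0x90; 0x30 ⊕ 0x90 = 0xA0.
P2: S = E(K, 0x90) = 0x3D; 0x62 ⊕ 0x3D = 0x5F.
P3: S = E(K, 0x3D) = 0xE0; 0x2B ⊕ 0xE0 = 0xCB.
Blocks that differ from the original plaintext: P2.

P1 = 0xA0, P2 = 0x5F, P3 = 0xCB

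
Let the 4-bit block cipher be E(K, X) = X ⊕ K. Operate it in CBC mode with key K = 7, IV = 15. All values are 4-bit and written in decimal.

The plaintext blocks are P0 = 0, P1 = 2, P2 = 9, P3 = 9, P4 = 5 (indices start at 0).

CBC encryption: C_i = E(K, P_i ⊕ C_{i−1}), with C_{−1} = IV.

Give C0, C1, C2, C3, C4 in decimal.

C0 = 8, C1 = 13, C2 = 3, C3 = 13, C4 = 15

C0: P0 ⊕ 15 = 15; E(K, 15) = 8.
C1: P1 ⊕ 8 = 10; E(K, 10) = 13.
C2: P2 ⊕ 13 = 4; E(K, 4) = 3.
C3: P3 ⊕ 3 = 10; E(K, 10) = 13.
C4: P4 ⊕ 13 = 8; E(K, 8) = 15.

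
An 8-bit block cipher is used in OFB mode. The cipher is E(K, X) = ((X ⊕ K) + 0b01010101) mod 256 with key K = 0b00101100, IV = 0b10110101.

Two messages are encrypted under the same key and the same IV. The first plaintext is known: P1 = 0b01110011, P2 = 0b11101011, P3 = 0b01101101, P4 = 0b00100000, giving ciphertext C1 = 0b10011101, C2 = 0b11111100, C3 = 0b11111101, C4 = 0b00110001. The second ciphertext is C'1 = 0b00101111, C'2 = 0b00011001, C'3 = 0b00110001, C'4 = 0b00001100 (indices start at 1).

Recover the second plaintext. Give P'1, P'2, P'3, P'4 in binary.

P'1 = 0b11000001, P'2 = 0b00001110, P'3 = 0b10100001, P'4 = 0b00011101

In OFB with a reused IV, both messages share the same keystream S_i, so C_i ⊕ C'_i = P_i ⊕ P'_i and thus P'_i = P_i ⊕ C_i ⊕ C'_i.
P'1: 0b01110011 ⊕ 0b10011101 ⊕ 0b00101111 = 0b11000001.
P'2: 0b11101011 ⊕ 0b11111100 ⊕ 0b00011001 = 0b00001110.
P'3: 0b01101101 ⊕ 0b11111101 ⊕ 0b00110001 = 0b10100001.
P'4: 0b00100000 ⊕ 0b00110001 ⊕ 0b00001100 = 0b00011101.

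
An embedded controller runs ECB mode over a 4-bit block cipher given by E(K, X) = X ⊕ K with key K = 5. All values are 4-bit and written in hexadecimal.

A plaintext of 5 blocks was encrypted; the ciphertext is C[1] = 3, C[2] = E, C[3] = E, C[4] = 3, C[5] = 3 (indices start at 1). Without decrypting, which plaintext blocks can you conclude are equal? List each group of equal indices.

ECB encrypts each block independently with the same key, so equal ciphertext blocks imply equal plaintext blocks.
C[1] = C[4] = C[5] = 3, so P[1] = P[4] = P[5].
C[2] = C[3] = E, so P[2] = P[3].

P[1] = P[4] = P[5]; P[2] = P[3]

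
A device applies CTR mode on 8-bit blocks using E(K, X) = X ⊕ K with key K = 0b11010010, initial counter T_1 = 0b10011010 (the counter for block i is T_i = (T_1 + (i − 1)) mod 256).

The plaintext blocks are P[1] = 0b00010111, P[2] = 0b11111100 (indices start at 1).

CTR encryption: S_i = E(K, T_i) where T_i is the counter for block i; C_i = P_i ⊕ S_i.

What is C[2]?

C[1]: T = 0b10011010, S = E(K, T) = 0b01001000; 0b00010111 ⊕ 0b01001000 = 0b01011111.
C[2]: T = 0b10011011, S = E(K, T) = 0b01001001; 0b11111100 ⊕ 0b01001001 = 0b10110101.

C[2] = 0b10110101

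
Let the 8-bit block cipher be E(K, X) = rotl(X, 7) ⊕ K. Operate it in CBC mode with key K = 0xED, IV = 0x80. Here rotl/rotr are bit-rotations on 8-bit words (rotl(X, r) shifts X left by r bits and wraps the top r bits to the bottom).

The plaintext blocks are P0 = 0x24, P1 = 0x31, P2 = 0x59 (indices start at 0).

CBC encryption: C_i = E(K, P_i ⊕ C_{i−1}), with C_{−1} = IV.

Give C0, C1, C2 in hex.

C0 = 0xBF, C1 = 0xAA, C2 = 0x14

C0: P0 ⊕ 0x80 = 0xA4; E(K, 0xA4) = 0xBF.
C1: P1 ⊕ 0xBF = 0x8E; E(K, 0x8E) = 0xAA.
C2: P2 ⊕ 0xAA = 0xF3; E(K, 0xF3) = 0x14.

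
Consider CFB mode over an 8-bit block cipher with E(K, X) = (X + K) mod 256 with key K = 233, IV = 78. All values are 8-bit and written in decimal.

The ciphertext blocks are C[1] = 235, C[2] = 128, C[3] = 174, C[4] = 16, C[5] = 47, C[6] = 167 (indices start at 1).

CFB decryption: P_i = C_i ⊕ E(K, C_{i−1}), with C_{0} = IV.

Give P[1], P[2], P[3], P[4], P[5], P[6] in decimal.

P[1] = 220, P[2] = 84, P[3] = 199, P[4] = 135, P[5] = 214, P[6] = 191

P[1]: E(K, 78) = 55; 235 ⊕ 55 = 220.
P[2]: E(K, 235) = 212; 128 ⊕ 212 = 84.
P[3]: E(K, 128) = 105; 174 ⊕ 105 = 199.
P[4]: E(K, 174) = 151; 16 ⊕ 151 = 135.
P[5]: E(K, 16) = 249; 47 ⊕ 249 = 214.
P[6]: E(K, 47) = 24; 167 ⊕ 24 = 191.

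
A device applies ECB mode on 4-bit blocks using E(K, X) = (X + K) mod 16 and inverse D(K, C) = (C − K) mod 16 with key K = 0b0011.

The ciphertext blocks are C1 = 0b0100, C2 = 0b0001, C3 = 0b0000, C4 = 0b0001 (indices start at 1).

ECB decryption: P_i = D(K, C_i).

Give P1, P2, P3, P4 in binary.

P1 = 0b0001, P2 = 0b1110, P3 = 0b1101, P4 = 0b1110

P1: D(K, 0b0100) = 0b0001.
P2: D(K, 0b0001) = 0b1110.
P3: D(K, 0b0000) = 0b1101.
P4: D(K, 0b0001) = 0b1110.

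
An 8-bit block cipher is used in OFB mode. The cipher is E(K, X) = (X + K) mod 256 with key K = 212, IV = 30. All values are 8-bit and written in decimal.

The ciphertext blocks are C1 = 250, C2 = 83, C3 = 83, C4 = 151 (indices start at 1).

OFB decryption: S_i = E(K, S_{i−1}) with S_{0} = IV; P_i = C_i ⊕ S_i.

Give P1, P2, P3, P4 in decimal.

P1: S = E(K, 30) = 242; 250 ⊕ 242 = 8.
P2: S = E(K, 242) = 198; 83 ⊕ 198 = 149.
P3: S = E(K, 198) = 154; 83 ⊕ 154 = 201.
P4: S = E(K, 154) = 110; 151 ⊕ 110 = 249.

P1 = 8, P2 = 149, P3 = 201, P4 = 249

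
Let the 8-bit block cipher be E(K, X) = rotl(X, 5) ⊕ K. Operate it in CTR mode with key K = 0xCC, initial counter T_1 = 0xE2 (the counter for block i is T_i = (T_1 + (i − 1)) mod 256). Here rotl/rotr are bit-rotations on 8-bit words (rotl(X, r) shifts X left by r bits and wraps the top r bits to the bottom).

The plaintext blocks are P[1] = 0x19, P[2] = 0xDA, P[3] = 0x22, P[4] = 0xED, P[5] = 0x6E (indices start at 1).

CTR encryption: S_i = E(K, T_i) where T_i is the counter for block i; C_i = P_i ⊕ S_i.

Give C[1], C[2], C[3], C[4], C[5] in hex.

C[1] = 0x89, C[2] = 0x6A, C[3] = 0x72, C[4] = 0x9D, C[5] = 0x7E

C[1]: T = 0xE2, S = E(K, T) = 0x90; 0x19 ⊕ 0x90 = 0x89.
C[2]: T = 0xE3, S = E(K, T) = 0xB0; 0xDA ⊕ 0xB0 = 0x6A.
C[3]: T = 0xE4, S = E(K, T) = 0x50; 0x22 ⊕ 0x50 = 0x72.
C[4]: T = 0xE5, S = E(K, T) = 0x70; 0xED ⊕ 0x70 = 0x9D.
C[5]: T = 0xE6, S = E(K, T) = 0x10; 0x6E ⊕ 0x10 = 0x7E.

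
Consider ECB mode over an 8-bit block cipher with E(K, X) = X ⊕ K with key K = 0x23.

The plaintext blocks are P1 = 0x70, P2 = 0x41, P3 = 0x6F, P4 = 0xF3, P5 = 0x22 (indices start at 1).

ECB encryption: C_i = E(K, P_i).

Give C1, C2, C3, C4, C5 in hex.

C1 = 0x53, C2 = 0x62, C3 = 0x4C, C4 = 0xD0, C5 = 0x01

C1: E(K, 0x70) = 0x53.
C2: E(K, 0x41) = 0x62.
C3: E(K, 0x6F) = 0x4C.
C4: E(K, 0xF3) = 0xD0.
C5: E(K, 0x22) = 0x01.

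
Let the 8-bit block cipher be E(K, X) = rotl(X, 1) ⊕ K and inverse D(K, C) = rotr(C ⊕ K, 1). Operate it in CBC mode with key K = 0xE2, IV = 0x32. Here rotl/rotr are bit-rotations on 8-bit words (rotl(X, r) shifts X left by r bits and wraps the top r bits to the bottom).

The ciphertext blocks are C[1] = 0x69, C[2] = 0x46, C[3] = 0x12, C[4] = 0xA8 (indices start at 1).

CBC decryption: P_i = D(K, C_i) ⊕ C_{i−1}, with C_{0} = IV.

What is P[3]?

P[3] = 0x3E

P[3]: D(K, 0x12) = 0x78; 0x78 ⊕ 0x46 = 0x3E.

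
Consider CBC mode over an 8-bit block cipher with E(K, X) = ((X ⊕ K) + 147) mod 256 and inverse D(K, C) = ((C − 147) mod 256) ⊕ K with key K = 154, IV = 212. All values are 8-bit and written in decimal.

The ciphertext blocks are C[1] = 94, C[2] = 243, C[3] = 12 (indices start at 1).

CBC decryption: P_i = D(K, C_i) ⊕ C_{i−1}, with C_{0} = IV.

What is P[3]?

P[3]: D(K, 12) = 227; 227 ⊕ 243 = 16.

P[3] = 16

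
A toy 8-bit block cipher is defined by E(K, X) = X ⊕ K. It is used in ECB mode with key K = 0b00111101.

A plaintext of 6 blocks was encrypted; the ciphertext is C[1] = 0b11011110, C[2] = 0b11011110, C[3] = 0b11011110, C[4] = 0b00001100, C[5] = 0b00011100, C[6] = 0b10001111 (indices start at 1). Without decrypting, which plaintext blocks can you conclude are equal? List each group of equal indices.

P[1] = P[2] = P[3]

ECB encrypts each block independently with the same key, so equal ciphertext blocks imply equal plaintext blocks.
C[1] = C[2] = C[3] = 0b11011110, so P[1] = P[2] = P[3].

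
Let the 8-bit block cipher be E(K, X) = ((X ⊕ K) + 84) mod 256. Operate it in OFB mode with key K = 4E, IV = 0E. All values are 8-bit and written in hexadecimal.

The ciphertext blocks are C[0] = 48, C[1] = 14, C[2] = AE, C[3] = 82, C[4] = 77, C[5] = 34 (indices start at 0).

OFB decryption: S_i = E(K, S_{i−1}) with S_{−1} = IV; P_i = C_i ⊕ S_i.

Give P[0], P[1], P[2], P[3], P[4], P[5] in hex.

P[0]: S = E(K, 0E) = C4; 48 ⊕ C4 = 8C.
P[1]: S = E(K, C4) = 0E; 14 ⊕ 0E = 1A.
P[2]: S = E(K, 0E) = C4; AE ⊕ C4 = 6A.
P[3]: S = E(K, C4) = 0E; 82 ⊕ 0E = 8C.
P[4]: S = E(K, 0E) = C4; 77 ⊕ C4 = B3.
P[5]: S = E(K, C4) = 0E; 34 ⊕ 0E = 3A.

P[0] = 8C, P[1] = 1A, P[2] = 6A, P[3] = 8C, P[4] = B3, P[5] = 3A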